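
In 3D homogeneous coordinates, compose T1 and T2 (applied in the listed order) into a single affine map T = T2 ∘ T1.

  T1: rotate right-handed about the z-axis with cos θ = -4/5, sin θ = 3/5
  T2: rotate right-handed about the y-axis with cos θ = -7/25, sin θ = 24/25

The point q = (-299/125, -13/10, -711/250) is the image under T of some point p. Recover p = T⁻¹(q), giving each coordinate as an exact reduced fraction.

T1 = [-4/5 -3/5 0 0; 3/5 -4/5 0 0; 0 0 1 0; 0 0 0 1]
T2·T1 = [28/125 21/125 24/25 0; 3/5 -4/5 0 0; 96/125 72/125 -7/25 0; 0 0 0 1]
det M = 1; M⁻¹ = [28/125 3/5 96/125 0; 21/125 -4/5 72/125 0; 24/25 0 -7/25 0; 0 0 0 1]
M⁻¹ · (-299/125, -13/10, -711/250)ᵀ = (-7/2, -1, -3/2)ᵀ

p = (-7/2, -1, -3/2)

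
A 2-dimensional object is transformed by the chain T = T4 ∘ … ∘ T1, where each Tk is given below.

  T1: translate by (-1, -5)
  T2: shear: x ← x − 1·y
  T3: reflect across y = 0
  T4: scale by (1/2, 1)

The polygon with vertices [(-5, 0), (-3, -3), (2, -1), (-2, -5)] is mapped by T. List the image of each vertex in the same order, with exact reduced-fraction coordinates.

image vertices: (-1/2, 5), (2, 8), (7/2, 6), (7/2, 10)

T1 translate by (-1, -5): (-5, 0) → (-6, -5); (-3, -3) → (-4, -8); (2, -1) → (1, -6); (-2, -5) → (-3, -10)
T2 shear: x ← x − 1·y: (-6, -5) → (-1, -5); (-4, -8) → (4, -8); (1, -6) → (7, -6); (-3, -10) → (7, -10)
T3 reflect across y = 0: (-1, -5) → (-1, 5); (4, -8) → (4, 8); (7, -6) → (7, 6); (7, -10) → (7, 10)
T4 scale by (1/2, 1): (-1, 5) → (-1/2, 5); (4, 8) → (2, 8); (7, 6) → (7/2, 6); (7, 10) → (7/2, 10)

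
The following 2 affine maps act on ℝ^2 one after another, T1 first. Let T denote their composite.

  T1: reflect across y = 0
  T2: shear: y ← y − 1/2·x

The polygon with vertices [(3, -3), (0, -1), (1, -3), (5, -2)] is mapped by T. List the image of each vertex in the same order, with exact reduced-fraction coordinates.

image vertices: (3, 3/2), (0, 1), (1, 5/2), (5, -1/2)

T1 reflect across y = 0: (3, -3) → (3, 3); (0, -1) → (0, 1); (1, -3) → (1, 3); (5, -2) → (5, 2)
T2 shear: y ← y − 1/2·x: (3, 3) → (3, 3/2); (0, 1) → (0, 1); (1, 3) → (1, 5/2); (5, 2) → (5, -1/2)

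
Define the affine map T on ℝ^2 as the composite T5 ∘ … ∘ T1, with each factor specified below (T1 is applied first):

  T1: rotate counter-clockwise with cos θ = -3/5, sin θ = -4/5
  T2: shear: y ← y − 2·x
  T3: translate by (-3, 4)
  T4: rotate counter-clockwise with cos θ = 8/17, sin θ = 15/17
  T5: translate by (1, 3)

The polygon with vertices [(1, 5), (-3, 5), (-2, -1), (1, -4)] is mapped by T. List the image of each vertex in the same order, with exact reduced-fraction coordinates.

image vertices: (596/85, 21/85), (812/85, 137/85), (-424/85, 276/85), (-1177/85, 273/85)

T1 rotate counter-clockwise with cos θ = -3/5, sin θ = -4/5: (1, 5) → (17/5, -19/5); (-3, 5) → (29/5, -3/5); (-2, -1) → (2/5, 11/5); (1, -4) → (-19/5, 8/5)
T2 shear: y ← y − 2·x: (17/5, -19/5) → (17/5, -53/5); (29/5, -3/5) → (29/5, -61/5); (2/5, 11/5) → (2/5, 7/5); (-19/5, 8/5) → (-19/5, 46/5)
T3 translate by (-3, 4): (17/5, -53/5) → (2/5, -33/5); (29/5, -61/5) → (14/5, -41/5); (2/5, 7/5) → (-13/5, 27/5); (-19/5, 46/5) → (-34/5, 66/5)
T4 rotate counter-clockwise with cos θ = 8/17, sin θ = 15/17: (2/5, -33/5) → (511/85, -234/85); (14/5, -41/5) → (727/85, -118/85); (-13/5, 27/5) → (-509/85, 21/85); (-34/5, 66/5) → (-1262/85, 18/85)
T5 translate by (1, 3): (511/85, -234/85) → (596/85, 21/85); (727/85, -118/85) → (812/85, 137/85); (-509/85, 21/85) → (-424/85, 276/85); (-1262/85, 18/85) → (-1177/85, 273/85)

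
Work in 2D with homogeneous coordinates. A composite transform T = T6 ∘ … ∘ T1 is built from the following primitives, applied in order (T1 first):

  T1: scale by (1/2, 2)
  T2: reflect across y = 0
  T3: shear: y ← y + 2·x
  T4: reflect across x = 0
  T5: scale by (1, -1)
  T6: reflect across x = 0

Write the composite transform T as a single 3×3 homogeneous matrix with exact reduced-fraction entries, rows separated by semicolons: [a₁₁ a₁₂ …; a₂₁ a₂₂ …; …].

T1 = [1/2 0 0; 0 2 0; 0 0 1]
T2·T1 = [1/2 0 0; 0 -2 0; 0 0 1]
T3·…·T1 = [1/2 0 0; 1 -2 0; 0 0 1]
T4·…·T1 = [-1/2 0 0; 1 -2 0; 0 0 1]
T5·…·T1 = [-1/2 0 0; -1 2 0; 0 0 1]
T6·…·T1 = [1/2 0 0; -1 2 0; 0 0 1]

T = [1/2 0 0; -1 2 0; 0 0 1]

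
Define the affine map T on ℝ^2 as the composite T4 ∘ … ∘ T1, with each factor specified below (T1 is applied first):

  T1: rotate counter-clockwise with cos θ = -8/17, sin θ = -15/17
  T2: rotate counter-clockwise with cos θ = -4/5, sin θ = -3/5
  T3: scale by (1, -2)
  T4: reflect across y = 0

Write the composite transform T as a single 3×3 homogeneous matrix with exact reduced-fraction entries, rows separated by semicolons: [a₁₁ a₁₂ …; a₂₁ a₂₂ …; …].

T = [-13/85 -84/85 0; 168/85 -26/85 0; 0 0 1]

T1 = [-8/17 15/17 0; -15/17 -8/17 0; 0 0 1]
T2·T1 = [-13/85 -84/85 0; 84/85 -13/85 0; 0 0 1]
T3·…·T1 = [-13/85 -84/85 0; -168/85 26/85 0; 0 0 1]
T4·…·T1 = [-13/85 -84/85 0; 168/85 -26/85 0; 0 0 1]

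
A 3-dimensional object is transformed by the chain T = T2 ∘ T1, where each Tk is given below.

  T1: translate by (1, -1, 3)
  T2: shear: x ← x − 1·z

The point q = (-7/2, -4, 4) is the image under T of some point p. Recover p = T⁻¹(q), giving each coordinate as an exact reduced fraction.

p = (-1/2, -3, 1)

T1 = [1 0 0 1; 0 1 0 -1; 0 0 1 3; 0 0 0 1]
T2·T1 = [1 0 -1 -2; 0 1 0 -1; 0 0 1 3; 0 0 0 1]
det M = 1; M⁻¹ = [1 0 1 -1; 0 1 0 1; 0 0 1 -3; 0 0 0 1]
M⁻¹ · (-7/2, -4, 4)ᵀ = (-1/2, -3, 1)ᵀ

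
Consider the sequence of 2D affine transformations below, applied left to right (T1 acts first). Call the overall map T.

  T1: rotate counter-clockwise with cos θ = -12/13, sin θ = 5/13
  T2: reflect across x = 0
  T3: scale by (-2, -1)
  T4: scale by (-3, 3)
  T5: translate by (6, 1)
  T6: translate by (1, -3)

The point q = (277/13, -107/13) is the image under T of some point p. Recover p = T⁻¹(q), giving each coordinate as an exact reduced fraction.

T1 = [-12/13 -5/13 0; 5/13 -12/13 0; 0 0 1]
T2·T1 = [12/13 5/13 0; 5/13 -12/13 0; 0 0 1]
T3·…·T1 = [-24/13 -10/13 0; -5/13 12/13 0; 0 0 1]
T4·…·T1 = [72/13 30/13 0; -15/13 36/13 0; 0 0 1]
T5·…·T1 = [72/13 30/13 6; -15/13 36/13 1; 0 0 1]
T6·…·T1 = [72/13 30/13 7; -15/13 36/13 -2; 0 0 1]
det M = 18; M⁻¹ = [2/13 -5/39 -4/3; 5/78 4/13 1/6; 0 0 1]
M⁻¹ · (277/13, -107/13)ᵀ = (3, -1)ᵀ

p = (3, -1)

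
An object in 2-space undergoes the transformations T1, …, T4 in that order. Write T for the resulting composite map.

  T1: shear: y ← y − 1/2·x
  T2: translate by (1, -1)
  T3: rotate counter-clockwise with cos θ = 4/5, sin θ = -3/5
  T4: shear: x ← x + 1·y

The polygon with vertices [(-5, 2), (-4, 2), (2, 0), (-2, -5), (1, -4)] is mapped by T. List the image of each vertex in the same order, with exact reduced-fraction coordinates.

image vertices: (41/10, 26/5), (18/5, 21/5), (-11/5, -17/5), (-36/5, -17/5), (-73/10, -28/5)

T1 shear: y ← y − 1/2·x: (-5, 2) → (-5, 9/2); (-4, 2) → (-4, 4); (2, 0) → (2, -1); (-2, -5) → (-2, -4); (1, -4) → (1, -9/2)
T2 translate by (1, -1): (-5, 9/2) → (-4, 7/2); (-4, 4) → (-3, 3); (2, -1) → (3, -2); (-2, -4) → (-1, -5); (1, -9/2) → (2, -11/2)
T3 rotate counter-clockwise with cos θ = 4/5, sin θ = -3/5: (-4, 7/2) → (-11/10, 26/5); (-3, 3) → (-3/5, 21/5); (3, -2) → (6/5, -17/5); (-1, -5) → (-19/5, -17/5); (2, -11/2) → (-17/10, -28/5)
T4 shear: x ← x + 1·y: (-11/10, 26/5) → (41/10, 26/5); (-3/5, 21/5) → (18/5, 21/5); (6/5, -17/5) → (-11/5, -17/5); (-19/5, -17/5) → (-36/5, -17/5); (-17/10, -28/5) → (-73/10, -28/5)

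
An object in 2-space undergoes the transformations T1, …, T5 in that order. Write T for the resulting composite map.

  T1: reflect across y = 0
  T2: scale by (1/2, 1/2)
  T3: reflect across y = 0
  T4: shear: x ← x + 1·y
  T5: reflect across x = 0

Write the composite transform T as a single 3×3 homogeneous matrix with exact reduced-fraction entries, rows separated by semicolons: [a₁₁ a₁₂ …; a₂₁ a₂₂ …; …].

T1 = [1 0 0; 0 -1 0; 0 0 1]
T2·T1 = [1/2 0 0; 0 -1/2 0; 0 0 1]
T3·…·T1 = [1/2 0 0; 0 1/2 0; 0 0 1]
T4·…·T1 = [1/2 1/2 0; 0 1/2 0; 0 0 1]
T5·…·T1 = [-1/2 -1/2 0; 0 1/2 0; 0 0 1]

T = [-1/2 -1/2 0; 0 1/2 0; 0 0 1]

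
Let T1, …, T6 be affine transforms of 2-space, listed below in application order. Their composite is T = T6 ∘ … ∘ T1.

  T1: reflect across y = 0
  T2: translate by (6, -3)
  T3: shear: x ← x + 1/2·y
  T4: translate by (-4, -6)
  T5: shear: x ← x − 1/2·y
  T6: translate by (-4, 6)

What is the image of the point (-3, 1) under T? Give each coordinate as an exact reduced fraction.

T(p) = (-2, -4)

T1 reflect across y = 0: (-3, 1) → (-3, -1)
T2 translate by (6, -3): (-3, -1) → (3, -4)
T3 shear: x ← x + 1/2·y: (3, -4) → (1, -4)
T4 translate by (-4, -6): (1, -4) → (-3, -10)
T5 shear: x ← x − 1/2·y: (-3, -10) → (2, -10)
T6 translate by (-4, 6): (2, -10) → (-2, -4)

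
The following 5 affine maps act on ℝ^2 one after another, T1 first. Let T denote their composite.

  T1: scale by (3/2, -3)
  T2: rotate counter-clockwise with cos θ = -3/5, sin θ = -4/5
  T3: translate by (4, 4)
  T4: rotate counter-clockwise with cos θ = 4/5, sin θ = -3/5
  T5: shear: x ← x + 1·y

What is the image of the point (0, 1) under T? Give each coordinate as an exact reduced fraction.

T1 scale by (3/2, -3): (0, 1) → (0, -3)
T2 rotate counter-clockwise with cos θ = -3/5, sin θ = -4/5: (0, -3) → (-12/5, 9/5)
T3 translate by (4, 4): (-12/5, 9/5) → (8/5, 29/5)
T4 rotate counter-clockwise with cos θ = 4/5, sin θ = -3/5: (8/5, 29/5) → (119/25, 92/25)
T5 shear: x ← x + 1·y: (119/25, 92/25) → (211/25, 92/25)

T(p) = (211/25, 92/25)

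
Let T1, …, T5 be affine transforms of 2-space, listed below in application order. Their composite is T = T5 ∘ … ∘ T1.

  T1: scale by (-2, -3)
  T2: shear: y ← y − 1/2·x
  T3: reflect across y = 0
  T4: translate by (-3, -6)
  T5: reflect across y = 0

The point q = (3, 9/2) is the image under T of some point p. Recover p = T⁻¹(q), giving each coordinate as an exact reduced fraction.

T1 = [-2 0 0; 0 -3 0; 0 0 1]
T2·T1 = [-2 0 0; 1 -3 0; 0 0 1]
T3·…·T1 = [-2 0 0; -1 3 0; 0 0 1]
T4·…·T1 = [-2 0 -3; -1 3 -6; 0 0 1]
T5·…·T1 = [-2 0 -3; 1 -3 6; 0 0 1]
det M = 6; M⁻¹ = [-1/2 0 -3/2; -1/6 -1/3 3/2; 0 0 1]
M⁻¹ · (3, 9/2)ᵀ = (-3, -1/2)ᵀ

p = (-3, -1/2)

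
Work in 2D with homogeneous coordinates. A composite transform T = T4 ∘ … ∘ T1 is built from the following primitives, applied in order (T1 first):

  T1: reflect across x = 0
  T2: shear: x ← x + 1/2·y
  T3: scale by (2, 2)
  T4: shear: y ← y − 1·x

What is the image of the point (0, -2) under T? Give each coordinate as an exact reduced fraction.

T1 reflect across x = 0: (0, -2) → (0, -2)
T2 shear: x ← x + 1/2·y: (0, -2) → (-1, -2)
T3 scale by (2, 2): (-1, -2) → (-2, -4)
T4 shear: y ← y − 1·x: (-2, -4) → (-2, -2)

T(p) = (-2, -2)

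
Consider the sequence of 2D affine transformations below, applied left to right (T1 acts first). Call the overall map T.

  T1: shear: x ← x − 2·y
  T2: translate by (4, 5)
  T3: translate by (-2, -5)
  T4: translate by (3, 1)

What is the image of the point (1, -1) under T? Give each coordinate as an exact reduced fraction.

T1 shear: x ← x − 2·y: (1, -1) → (3, -1)
T2 translate by (4, 5): (3, -1) → (7, 4)
T3 translate by (-2, -5): (7, 4) → (5, -1)
T4 translate by (3, 1): (5, -1) → (8, 0)

T(p) = (8, 0)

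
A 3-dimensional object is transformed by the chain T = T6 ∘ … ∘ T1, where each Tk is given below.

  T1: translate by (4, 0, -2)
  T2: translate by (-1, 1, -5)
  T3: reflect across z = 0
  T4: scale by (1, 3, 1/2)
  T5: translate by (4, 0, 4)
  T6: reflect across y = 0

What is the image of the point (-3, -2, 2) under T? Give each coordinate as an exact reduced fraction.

T(p) = (4, 3, 13/2)

T1 translate by (4, 0, -2): (-3, -2, 2) → (1, -2, 0)
T2 translate by (-1, 1, -5): (1, -2, 0) → (0, -1, -5)
T3 reflect across z = 0: (0, -1, -5) → (0, -1, 5)
T4 scale by (1, 3, 1/2): (0, -1, 5) → (0, -3, 5/2)
T5 translate by (4, 0, 4): (0, -3, 5/2) → (4, -3, 13/2)
T6 reflect across y = 0: (4, -3, 13/2) → (4, 3, 13/2)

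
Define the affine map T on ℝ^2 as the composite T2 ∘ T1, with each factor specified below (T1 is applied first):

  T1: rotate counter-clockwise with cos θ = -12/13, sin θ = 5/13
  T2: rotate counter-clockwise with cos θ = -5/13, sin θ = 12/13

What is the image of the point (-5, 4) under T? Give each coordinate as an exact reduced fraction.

T(p) = (4, 5)

T1 rotate counter-clockwise with cos θ = -12/13, sin θ = 5/13: (-5, 4) → (40/13, -73/13)
T2 rotate counter-clockwise with cos θ = -5/13, sin θ = 12/13: (40/13, -73/13) → (4, 5)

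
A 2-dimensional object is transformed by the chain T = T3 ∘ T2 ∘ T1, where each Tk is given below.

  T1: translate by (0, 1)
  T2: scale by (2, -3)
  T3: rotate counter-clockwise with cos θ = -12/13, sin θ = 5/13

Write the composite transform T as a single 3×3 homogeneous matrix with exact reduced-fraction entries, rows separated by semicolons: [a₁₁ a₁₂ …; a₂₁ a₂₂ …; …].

T1 = [1 0 0; 0 1 1; 0 0 1]
T2·T1 = [2 0 0; 0 -3 -3; 0 0 1]
T3·…·T1 = [-24/13 15/13 15/13; 10/13 36/13 36/13; 0 0 1]

T = [-24/13 15/13 15/13; 10/13 36/13 36/13; 0 0 1]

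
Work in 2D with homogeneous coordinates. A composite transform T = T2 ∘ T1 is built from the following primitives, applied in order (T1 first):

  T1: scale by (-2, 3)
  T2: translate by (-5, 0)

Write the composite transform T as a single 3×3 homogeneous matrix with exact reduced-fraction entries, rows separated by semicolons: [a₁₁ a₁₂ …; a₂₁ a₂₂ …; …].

T1 = [-2 0 0; 0 3 0; 0 0 1]
T2·T1 = [-2 0 -5; 0 3 0; 0 0 1]

T = [-2 0 -5; 0 3 0; 0 0 1]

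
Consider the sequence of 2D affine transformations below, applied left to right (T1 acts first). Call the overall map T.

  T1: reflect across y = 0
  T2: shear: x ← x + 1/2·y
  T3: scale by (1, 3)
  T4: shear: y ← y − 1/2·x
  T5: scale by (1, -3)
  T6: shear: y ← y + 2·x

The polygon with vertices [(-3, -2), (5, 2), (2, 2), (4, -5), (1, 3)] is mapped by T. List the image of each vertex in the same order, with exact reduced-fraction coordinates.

image vertices: (-2, -25), (4, 32), (1, 43/2), (13/2, -89/4), (-1/2, 101/4)

T1 reflect across y = 0: (-3, -2) → (-3, 2); (5, 2) → (5, -2); (2, 2) → (2, -2); (4, -5) → (4, 5); (1, 3) → (1, -3)
T2 shear: x ← x + 1/2·y: (-3, 2) → (-2, 2); (5, -2) → (4, -2); (2, -2) → (1, -2); (4, 5) → (13/2, 5); (1, -3) → (-1/2, -3)
T3 scale by (1, 3): (-2, 2) → (-2, 6); (4, -2) → (4, -6); (1, -2) → (1, -6); (13/2, 5) → (13/2, 15); (-1/2, -3) → (-1/2, -9)
T4 shear: y ← y − 1/2·x: (-2, 6) → (-2, 7); (4, -6) → (4, -8); (1, -6) → (1, -13/2); (13/2, 15) → (13/2, 47/4); (-1/2, -9) → (-1/2, -35/4)
T5 scale by (1, -3): (-2, 7) → (-2, -21); (4, -8) → (4, 24); (1, -13/2) → (1, 39/2); (13/2, 47/4) → (13/2, -141/4); (-1/2, -35/4) → (-1/2, 105/4)
T6 shear: y ← y + 2·x: (-2, -21) → (-2, -25); (4, 24) → (4, 32); (1, 39/2) → (1, 43/2); (13/2, -141/4) → (13/2, -89/4); (-1/2, 105/4) → (-1/2, 101/4)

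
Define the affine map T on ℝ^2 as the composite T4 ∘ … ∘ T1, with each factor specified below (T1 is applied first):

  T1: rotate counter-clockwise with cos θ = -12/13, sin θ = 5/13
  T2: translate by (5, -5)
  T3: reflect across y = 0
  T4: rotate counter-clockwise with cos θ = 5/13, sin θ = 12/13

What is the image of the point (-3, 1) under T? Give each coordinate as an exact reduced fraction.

T1 rotate counter-clockwise with cos θ = -12/13, sin θ = 5/13: (-3, 1) → (31/13, -27/13)
T2 translate by (5, -5): (31/13, -27/13) → (96/13, -92/13)
T3 reflect across y = 0: (96/13, -92/13) → (96/13, 92/13)
T4 rotate counter-clockwise with cos θ = 5/13, sin θ = 12/13: (96/13, 92/13) → (-48/13, 124/13)

T(p) = (-48/13, 124/13)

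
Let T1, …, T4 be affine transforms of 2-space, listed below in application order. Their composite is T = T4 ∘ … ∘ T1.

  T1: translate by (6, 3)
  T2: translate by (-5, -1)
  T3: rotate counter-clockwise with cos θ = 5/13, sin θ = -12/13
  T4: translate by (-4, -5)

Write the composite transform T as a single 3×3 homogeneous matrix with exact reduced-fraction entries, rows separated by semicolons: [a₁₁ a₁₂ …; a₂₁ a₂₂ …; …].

T1 = [1 0 6; 0 1 3; 0 0 1]
T2·T1 = [1 0 1; 0 1 2; 0 0 1]
T3·…·T1 = [5/13 12/13 29/13; -12/13 5/13 -2/13; 0 0 1]
T4·…·T1 = [5/13 12/13 -23/13; -12/13 5/13 -67/13; 0 0 1]

T = [5/13 12/13 -23/13; -12/13 5/13 -67/13; 0 0 1]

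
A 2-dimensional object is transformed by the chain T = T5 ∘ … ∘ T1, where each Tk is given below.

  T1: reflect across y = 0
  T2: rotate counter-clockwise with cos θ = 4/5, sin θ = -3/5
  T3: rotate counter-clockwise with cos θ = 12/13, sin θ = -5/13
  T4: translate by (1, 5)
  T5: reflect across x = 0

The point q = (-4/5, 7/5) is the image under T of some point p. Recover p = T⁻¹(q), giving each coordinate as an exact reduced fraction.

T1 = [1 0 0; 0 -1 0; 0 0 1]
T2·T1 = [4/5 -3/5 0; -3/5 -4/5 0; 0 0 1]
T3·…·T1 = [33/65 -56/65 0; -56/65 -33/65 0; 0 0 1]
T4·…·T1 = [33/65 -56/65 1; -56/65 -33/65 5; 0 0 1]
T5·…·T1 = [-33/65 56/65 -1; -56/65 -33/65 5; 0 0 1]
det M = 1; M⁻¹ = [-33/65 -56/65 19/5; 56/65 -33/65 17/5; 0 0 1]
M⁻¹ · (-4/5, 7/5)ᵀ = (3, 2)ᵀ

p = (3, 2)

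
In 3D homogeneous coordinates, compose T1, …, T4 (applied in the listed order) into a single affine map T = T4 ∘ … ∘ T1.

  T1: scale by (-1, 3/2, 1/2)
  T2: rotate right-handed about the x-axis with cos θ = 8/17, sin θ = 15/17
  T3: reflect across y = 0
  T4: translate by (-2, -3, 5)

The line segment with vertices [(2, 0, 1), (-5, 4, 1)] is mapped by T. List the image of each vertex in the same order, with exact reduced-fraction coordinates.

T1 scale by (-1, 3/2, 1/2): (2, 0, 1) → (-2, 0, 1/2); (-5, 4, 1) → (5, 6, 1/2)
T2 rotate right-handed about the x-axis with cos θ = 8/17, sin θ = 15/17: (-2, 0, 1/2) → (-2, -15/34, 4/17); (5, 6, 1/2) → (5, 81/34, 94/17)
T3 reflect across y = 0: (-2, -15/34, 4/17) → (-2, 15/34, 4/17); (5, 81/34, 94/17) → (5, -81/34, 94/17)
T4 translate by (-2, -3, 5): (-2, 15/34, 4/17) → (-4, -87/34, 89/17); (5, -81/34, 94/17) → (3, -183/34, 179/17)

image vertices: (-4, -87/34, 89/17), (3, -183/34, 179/17)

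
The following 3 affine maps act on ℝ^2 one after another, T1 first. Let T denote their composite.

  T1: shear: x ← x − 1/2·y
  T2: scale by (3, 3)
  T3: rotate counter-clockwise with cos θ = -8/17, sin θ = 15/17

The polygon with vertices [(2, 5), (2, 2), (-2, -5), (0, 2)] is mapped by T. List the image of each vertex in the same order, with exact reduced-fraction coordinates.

image vertices: (-213/17, -285/34), (-114/17, -3/17), (213/17, 285/34), (-66/17, -93/17)

T1 shear: x ← x − 1/2·y: (2, 5) → (-1/2, 5); (2, 2) → (1, 2); (-2, -5) → (1/2, -5); (0, 2) → (-1, 2)
T2 scale by (3, 3): (-1/2, 5) → (-3/2, 15); (1, 2) → (3, 6); (1/2, -5) → (3/2, -15); (-1, 2) → (-3, 6)
T3 rotate counter-clockwise with cos θ = -8/17, sin θ = 15/17: (-3/2, 15) → (-213/17, -285/34); (3, 6) → (-114/17, -3/17); (3/2, -15) → (213/17, 285/34); (-3, 6) → (-66/17, -93/17)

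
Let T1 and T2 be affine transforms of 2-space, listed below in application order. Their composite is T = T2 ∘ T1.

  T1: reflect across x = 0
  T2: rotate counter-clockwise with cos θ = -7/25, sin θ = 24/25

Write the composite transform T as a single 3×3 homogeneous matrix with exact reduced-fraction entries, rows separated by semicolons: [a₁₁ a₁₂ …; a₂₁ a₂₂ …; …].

T1 = [-1 0 0; 0 1 0; 0 0 1]
T2·T1 = [7/25 -24/25 0; -24/25 -7/25 0; 0 0 1]

T = [7/25 -24/25 0; -24/25 -7/25 0; 0 0 1]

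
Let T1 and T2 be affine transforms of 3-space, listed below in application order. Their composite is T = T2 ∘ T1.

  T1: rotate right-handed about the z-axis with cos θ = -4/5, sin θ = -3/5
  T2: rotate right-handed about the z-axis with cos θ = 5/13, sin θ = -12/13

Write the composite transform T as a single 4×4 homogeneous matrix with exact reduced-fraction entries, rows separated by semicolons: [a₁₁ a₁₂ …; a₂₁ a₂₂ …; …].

T1 = [-4/5 3/5 0 0; -3/5 -4/5 0 0; 0 0 1 0; 0 0 0 1]
T2·T1 = [-56/65 -33/65 0 0; 33/65 -56/65 0 0; 0 0 1 0; 0 0 0 1]

T = [-56/65 -33/65 0 0; 33/65 -56/65 0 0; 0 0 1 0; 0 0 0 1]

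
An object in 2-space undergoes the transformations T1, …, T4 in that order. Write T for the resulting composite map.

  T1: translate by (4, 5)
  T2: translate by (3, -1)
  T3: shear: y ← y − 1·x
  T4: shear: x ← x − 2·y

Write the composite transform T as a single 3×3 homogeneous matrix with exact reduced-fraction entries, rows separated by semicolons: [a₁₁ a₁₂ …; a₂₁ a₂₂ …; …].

T = [3 -2 13; -1 1 -3; 0 0 1]

T1 = [1 0 4; 0 1 5; 0 0 1]
T2·T1 = [1 0 7; 0 1 4; 0 0 1]
T3·…·T1 = [1 0 7; -1 1 -3; 0 0 1]
T4·…·T1 = [3 -2 13; -1 1 -3; 0 0 1]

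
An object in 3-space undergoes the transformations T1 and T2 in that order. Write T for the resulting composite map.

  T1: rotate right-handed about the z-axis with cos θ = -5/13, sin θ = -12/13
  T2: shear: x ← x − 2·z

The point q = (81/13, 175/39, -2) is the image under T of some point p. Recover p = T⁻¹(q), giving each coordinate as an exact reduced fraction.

p = (-5, 1/3, -2)

T1 = [-5/13 12/13 0 0; -12/13 -5/13 0 0; 0 0 1 0; 0 0 0 1]
T2·T1 = [-5/13 12/13 -2 0; -12/13 -5/13 0 0; 0 0 1 0; 0 0 0 1]
det M = 1; M⁻¹ = [-5/13 -12/13 -10/13 0; 12/13 -5/13 24/13 0; 0 0 1 0; 0 0 0 1]
M⁻¹ · (81/13, 175/39, -2)ᵀ = (-5, 1/3, -2)ᵀ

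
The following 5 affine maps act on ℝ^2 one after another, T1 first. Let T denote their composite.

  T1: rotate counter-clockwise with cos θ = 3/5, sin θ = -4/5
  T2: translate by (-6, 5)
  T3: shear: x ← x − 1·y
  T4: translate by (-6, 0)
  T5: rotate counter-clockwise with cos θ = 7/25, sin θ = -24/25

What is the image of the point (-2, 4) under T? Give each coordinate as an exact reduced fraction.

T1 rotate counter-clockwise with cos θ = 3/5, sin θ = -4/5: (-2, 4) → (2, 4)
T2 translate by (-6, 5): (2, 4) → (-4, 9)
T3 shear: x ← x − 1·y: (-4, 9) → (-13, 9)
T4 translate by (-6, 0): (-13, 9) → (-19, 9)
T5 rotate counter-clockwise with cos θ = 7/25, sin θ = -24/25: (-19, 9) → (83/25, 519/25)

T(p) = (83/25, 519/25)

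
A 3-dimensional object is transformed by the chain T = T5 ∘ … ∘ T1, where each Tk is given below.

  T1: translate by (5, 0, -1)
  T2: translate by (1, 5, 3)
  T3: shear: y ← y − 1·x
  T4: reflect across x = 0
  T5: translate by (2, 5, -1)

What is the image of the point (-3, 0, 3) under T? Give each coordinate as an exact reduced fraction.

T(p) = (-1, 7, 4)

T1 translate by (5, 0, -1): (-3, 0, 3) → (2, 0, 2)
T2 translate by (1, 5, 3): (2, 0, 2) → (3, 5, 5)
T3 shear: y ← y − 1·x: (3, 5, 5) → (3, 2, 5)
T4 reflect across x = 0: (3, 2, 5) → (-3, 2, 5)
T5 translate by (2, 5, -1): (-3, 2, 5) → (-1, 7, 4)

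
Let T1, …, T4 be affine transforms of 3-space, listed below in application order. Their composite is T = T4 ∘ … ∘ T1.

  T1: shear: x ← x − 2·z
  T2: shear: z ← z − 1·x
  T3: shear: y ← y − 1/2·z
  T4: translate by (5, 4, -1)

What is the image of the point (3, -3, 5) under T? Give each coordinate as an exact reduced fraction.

T1 shear: x ← x − 2·z: (3, -3, 5) → (-7, -3, 5)
T2 shear: z ← z − 1·x: (-7, -3, 5) → (-7, -3, 12)
T3 shear: y ← y − 1/2·z: (-7, -3, 12) → (-7, -9, 12)
T4 translate by (5, 4, -1): (-7, -9, 12) → (-2, -5, 11)

T(p) = (-2, -5, 11)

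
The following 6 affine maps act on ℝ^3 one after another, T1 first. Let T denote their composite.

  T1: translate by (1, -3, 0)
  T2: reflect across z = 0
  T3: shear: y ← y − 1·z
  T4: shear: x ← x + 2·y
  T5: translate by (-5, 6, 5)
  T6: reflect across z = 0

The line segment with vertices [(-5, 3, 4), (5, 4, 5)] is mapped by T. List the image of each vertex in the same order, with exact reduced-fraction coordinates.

T1 translate by (1, -3, 0): (-5, 3, 4) → (-4, 0, 4); (5, 4, 5) → (6, 1, 5)
T2 reflect across z = 0: (-4, 0, 4) → (-4, 0, -4); (6, 1, 5) → (6, 1, -5)
T3 shear: y ← y − 1·z: (-4, 0, -4) → (-4, 4, -4); (6, 1, -5) → (6, 6, -5)
T4 shear: x ← x + 2·y: (-4, 4, -4) → (4, 4, -4); (6, 6, -5) → (18, 6, -5)
T5 translate by (-5, 6, 5): (4, 4, -4) → (-1, 10, 1); (18, 6, -5) → (13, 12, 0)
T6 reflect across z = 0: (-1, 10, 1) → (-1, 10, -1); (13, 12, 0) → (13, 12, 0)

image vertices: (-1, 10, -1), (13, 12, 0)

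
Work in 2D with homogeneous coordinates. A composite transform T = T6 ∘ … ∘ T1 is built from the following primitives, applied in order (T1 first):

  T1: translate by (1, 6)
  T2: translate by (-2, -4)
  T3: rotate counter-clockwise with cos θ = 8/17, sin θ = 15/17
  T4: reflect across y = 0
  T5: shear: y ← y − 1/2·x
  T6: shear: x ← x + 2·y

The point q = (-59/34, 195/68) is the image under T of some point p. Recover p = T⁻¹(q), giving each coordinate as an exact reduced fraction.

T1 = [1 0 1; 0 1 6; 0 0 1]
T2·T1 = [1 0 -1; 0 1 2; 0 0 1]
T3·…·T1 = [8/17 -15/17 -38/17; 15/17 8/17 1/17; 0 0 1]
T4·…·T1 = [8/17 -15/17 -38/17; -15/17 -8/17 -1/17; 0 0 1]
T5·…·T1 = [8/17 -15/17 -38/17; -19/17 -1/34 18/17; 0 0 1]
T6·…·T1 = [-30/17 -16/17 -2/17; -19/17 -1/34 18/17; 0 0 1]
det M = -1; M⁻¹ = [1/34 -16/17 1; -19/17 30/17 -2; 0 0 1]
M⁻¹ · (-59/34, 195/68)ᵀ = (-7/4, 5)ᵀ

p = (-7/4, 5)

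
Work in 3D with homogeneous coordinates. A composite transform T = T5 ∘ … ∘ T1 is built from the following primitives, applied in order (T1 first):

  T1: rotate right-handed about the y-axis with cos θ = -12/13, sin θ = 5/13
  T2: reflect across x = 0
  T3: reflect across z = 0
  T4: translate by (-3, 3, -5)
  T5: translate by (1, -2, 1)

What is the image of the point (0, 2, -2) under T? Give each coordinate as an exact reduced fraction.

T1 rotate right-handed about the y-axis with cos θ = -12/13, sin θ = 5/13: (0, 2, -2) → (-10/13, 2, 24/13)
T2 reflect across x = 0: (-10/13, 2, 24/13) → (10/13, 2, 24/13)
T3 reflect across z = 0: (10/13, 2, 24/13) → (10/13, 2, -24/13)
T4 translate by (-3, 3, -5): (10/13, 2, -24/13) → (-29/13, 5, -89/13)
T5 translate by (1, -2, 1): (-29/13, 5, -89/13) → (-16/13, 3, -76/13)

T(p) = (-16/13, 3, -76/13)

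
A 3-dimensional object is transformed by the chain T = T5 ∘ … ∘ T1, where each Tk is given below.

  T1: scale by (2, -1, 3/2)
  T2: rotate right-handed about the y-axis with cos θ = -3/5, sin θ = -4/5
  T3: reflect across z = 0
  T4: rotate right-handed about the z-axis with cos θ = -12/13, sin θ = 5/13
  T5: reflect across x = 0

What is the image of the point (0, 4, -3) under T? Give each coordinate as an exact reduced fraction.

T(p) = (116/65, 66/13, -27/10)

T1 scale by (2, -1, 3/2): (0, 4, -3) → (0, -4, -9/2)
T2 rotate right-handed about the y-axis with cos θ = -3/5, sin θ = -4/5: (0, -4, -9/2) → (18/5, -4, 27/10)
T3 reflect across z = 0: (18/5, -4, 27/10) → (18/5, -4, -27/10)
T4 rotate right-handed about the z-axis with cos θ = -12/13, sin θ = 5/13: (18/5, -4, -27/10) → (-116/65, 66/13, -27/10)
T5 reflect across x = 0: (-116/65, 66/13, -27/10) → (116/65, 66/13, -27/10)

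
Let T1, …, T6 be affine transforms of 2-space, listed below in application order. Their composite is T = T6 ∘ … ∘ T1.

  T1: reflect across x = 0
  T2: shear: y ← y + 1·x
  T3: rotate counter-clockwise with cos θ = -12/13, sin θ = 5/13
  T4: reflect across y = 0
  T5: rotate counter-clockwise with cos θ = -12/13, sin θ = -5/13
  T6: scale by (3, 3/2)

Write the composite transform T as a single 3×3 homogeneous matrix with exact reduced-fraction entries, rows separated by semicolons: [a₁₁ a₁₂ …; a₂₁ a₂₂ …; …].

T = [-717/169 360/169 0; -3/338 -357/338 0; 0 0 1]

T1 = [-1 0 0; 0 1 0; 0 0 1]
T2·T1 = [-1 0 0; -1 1 0; 0 0 1]
T3·…·T1 = [17/13 -5/13 0; 7/13 -12/13 0; 0 0 1]
T4·…·T1 = [17/13 -5/13 0; -7/13 12/13 0; 0 0 1]
T5·…·T1 = [-239/169 120/169 0; -1/169 -119/169 0; 0 0 1]
T6·…·T1 = [-717/169 360/169 0; -3/338 -357/338 0; 0 0 1]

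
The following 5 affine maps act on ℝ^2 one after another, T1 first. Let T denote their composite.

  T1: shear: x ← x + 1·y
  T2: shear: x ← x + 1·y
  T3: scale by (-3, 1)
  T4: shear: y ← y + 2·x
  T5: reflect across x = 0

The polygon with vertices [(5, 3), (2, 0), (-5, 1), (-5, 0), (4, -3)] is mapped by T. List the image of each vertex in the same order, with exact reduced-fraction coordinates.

T1 shear: x ← x + 1·y: (5, 3) → (8, 3); (2, 0) → (2, 0); (-5, 1) → (-4, 1); (-5, 0) → (-5, 0); (4, -3) → (1, -3)
T2 shear: x ← x + 1·y: (8, 3) → (11, 3); (2, 0) → (2, 0); (-4, 1) → (-3, 1); (-5, 0) → (-5, 0); (1, -3) → (-2, -3)
T3 scale by (-3, 1): (11, 3) → (-33, 3); (2, 0) → (-6, 0); (-3, 1) → (9, 1); (-5, 0) → (15, 0); (-2, -3) → (6, -3)
T4 shear: y ← y + 2·x: (-33, 3) → (-33, -63); (-6, 0) → (-6, -12); (9, 1) → (9, 19); (15, 0) → (15, 30); (6, -3) → (6, 9)
T5 reflect across x = 0: (-33, -63) → (33, -63); (-6, -12) → (6, -12); (9, 19) → (-9, 19); (15, 30) → (-15, 30); (6, 9) → (-6, 9)

image vertices: (33, -63), (6, -12), (-9, 19), (-15, 30), (-6, 9)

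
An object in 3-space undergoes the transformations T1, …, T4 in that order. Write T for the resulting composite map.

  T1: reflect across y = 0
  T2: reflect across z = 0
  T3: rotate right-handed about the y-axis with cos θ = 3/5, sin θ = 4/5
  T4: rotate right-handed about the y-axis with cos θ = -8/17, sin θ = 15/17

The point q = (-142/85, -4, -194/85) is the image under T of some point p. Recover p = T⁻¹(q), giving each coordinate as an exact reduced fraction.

T1 = [1 0 0 0; 0 -1 0 0; 0 0 1 0; 0 0 0 1]
T2·T1 = [1 0 0 0; 0 -1 0 0; 0 0 -1 0; 0 0 0 1]
T3·…·T1 = [3/5 0 -4/5 0; 0 -1 0 0; -4/5 0 -3/5 0; 0 0 0 1]
T4·…·T1 = [-84/85 0 -13/85 0; 0 -1 0 0; -13/85 0 84/85 0; 0 0 0 1]
det M = 1; M⁻¹ = [-84/85 0 -13/85 0; 0 -1 0 0; -13/85 0 84/85 0; 0 0 0 1]
M⁻¹ · (-142/85, -4, -194/85)ᵀ = (2, 4, -2)ᵀ

p = (2, 4, -2)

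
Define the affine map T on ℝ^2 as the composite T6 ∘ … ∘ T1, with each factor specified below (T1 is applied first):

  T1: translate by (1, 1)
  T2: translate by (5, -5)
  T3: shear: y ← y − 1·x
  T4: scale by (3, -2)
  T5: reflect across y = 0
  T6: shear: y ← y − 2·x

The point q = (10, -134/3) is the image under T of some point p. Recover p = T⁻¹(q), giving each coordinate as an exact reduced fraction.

T1 = [1 0 1; 0 1 1; 0 0 1]
T2·T1 = [1 0 6; 0 1 -4; 0 0 1]
T3·…·T1 = [1 0 6; -1 1 -10; 0 0 1]
T4·…·T1 = [3 0 18; 2 -2 20; 0 0 1]
T5·…·T1 = [3 0 18; -2 2 -20; 0 0 1]
T6·…·T1 = [3 0 18; -8 2 -56; 0 0 1]
det M = 6; M⁻¹ = [1/3 0 -6; 4/3 1/2 4; 0 0 1]
M⁻¹ · (10, -134/3)ᵀ = (-8/3, -5)ᵀ

p = (-8/3, -5)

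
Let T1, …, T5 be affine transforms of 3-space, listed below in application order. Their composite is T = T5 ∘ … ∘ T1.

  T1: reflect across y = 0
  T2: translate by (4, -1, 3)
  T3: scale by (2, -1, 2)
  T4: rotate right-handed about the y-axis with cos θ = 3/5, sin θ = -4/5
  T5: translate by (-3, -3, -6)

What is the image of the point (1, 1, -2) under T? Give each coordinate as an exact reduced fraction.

T1 reflect across y = 0: (1, 1, -2) → (1, -1, -2)
T2 translate by (4, -1, 3): (1, -1, -2) → (5, -2, 1)
T3 scale by (2, -1, 2): (5, -2, 1) → (10, 2, 2)
T4 rotate right-handed about the y-axis with cos θ = 3/5, sin θ = -4/5: (10, 2, 2) → (22/5, 2, 46/5)
T5 translate by (-3, -3, -6): (22/5, 2, 46/5) → (7/5, -1, 16/5)

T(p) = (7/5, -1, 16/5)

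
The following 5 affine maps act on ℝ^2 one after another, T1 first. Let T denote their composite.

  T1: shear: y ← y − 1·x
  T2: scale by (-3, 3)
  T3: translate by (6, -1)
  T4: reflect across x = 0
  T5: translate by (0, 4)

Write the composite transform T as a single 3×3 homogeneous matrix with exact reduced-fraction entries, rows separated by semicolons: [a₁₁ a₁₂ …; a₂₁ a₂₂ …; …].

T1 = [1 0 0; -1 1 0; 0 0 1]
T2·T1 = [-3 0 0; -3 3 0; 0 0 1]
T3·…·T1 = [-3 0 6; -3 3 -1; 0 0 1]
T4·…·T1 = [3 0 -6; -3 3 -1; 0 0 1]
T5·…·T1 = [3 0 -6; -3 3 3; 0 0 1]

T = [3 0 -6; -3 3 3; 0 0 1]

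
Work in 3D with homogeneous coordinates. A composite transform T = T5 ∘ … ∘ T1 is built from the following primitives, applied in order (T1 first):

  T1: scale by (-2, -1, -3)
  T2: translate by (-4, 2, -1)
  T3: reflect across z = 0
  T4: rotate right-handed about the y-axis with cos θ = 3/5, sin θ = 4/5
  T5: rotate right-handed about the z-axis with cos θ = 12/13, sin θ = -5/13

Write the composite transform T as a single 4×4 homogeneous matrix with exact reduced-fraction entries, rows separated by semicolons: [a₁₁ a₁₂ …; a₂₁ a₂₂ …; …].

T1 = [-2 0 0 0; 0 -1 0 0; 0 0 -3 0; 0 0 0 1]
T2·T1 = [-2 0 0 -4; 0 -1 0 2; 0 0 -3 -1; 0 0 0 1]
T3·…·T1 = [-2 0 0 -4; 0 -1 0 2; 0 0 3 1; 0 0 0 1]
T4·…·T1 = [-6/5 0 12/5 -8/5; 0 -1 0 2; 8/5 0 9/5 19/5; 0 0 0 1]
T5·…·T1 = [-72/65 -5/13 144/65 -46/65; 6/13 -12/13 -12/13 32/13; 8/5 0 9/5 19/5; 0 0 0 1]

T = [-72/65 -5/13 144/65 -46/65; 6/13 -12/13 -12/13 32/13; 8/5 0 9/5 19/5; 0 0 0 1]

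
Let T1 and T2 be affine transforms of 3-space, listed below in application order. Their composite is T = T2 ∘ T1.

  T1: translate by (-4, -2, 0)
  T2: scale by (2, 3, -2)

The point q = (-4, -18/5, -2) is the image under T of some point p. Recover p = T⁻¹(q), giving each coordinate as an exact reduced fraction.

T1 = [1 0 0 -4; 0 1 0 -2; 0 0 1 0; 0 0 0 1]
T2·T1 = [2 0 0 -8; 0 3 0 -6; 0 0 -2 0; 0 0 0 1]
det M = -12; M⁻¹ = [1/2 0 0 4; 0 1/3 0 2; 0 0 -1/2 0; 0 0 0 1]
M⁻¹ · (-4, -18/5, -2)ᵀ = (2, 4/5, 1)ᵀ

p = (2, 4/5, 1)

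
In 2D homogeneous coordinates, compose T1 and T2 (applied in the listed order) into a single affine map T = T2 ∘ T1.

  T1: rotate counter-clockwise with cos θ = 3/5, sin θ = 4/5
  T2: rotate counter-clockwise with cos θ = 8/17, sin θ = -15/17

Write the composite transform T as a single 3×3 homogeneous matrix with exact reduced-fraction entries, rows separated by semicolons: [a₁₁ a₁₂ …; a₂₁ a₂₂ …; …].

T = [84/85 13/85 0; -13/85 84/85 0; 0 0 1]

T1 = [3/5 -4/5 0; 4/5 3/5 0; 0 0 1]
T2·T1 = [84/85 13/85 0; -13/85 84/85 0; 0 0 1]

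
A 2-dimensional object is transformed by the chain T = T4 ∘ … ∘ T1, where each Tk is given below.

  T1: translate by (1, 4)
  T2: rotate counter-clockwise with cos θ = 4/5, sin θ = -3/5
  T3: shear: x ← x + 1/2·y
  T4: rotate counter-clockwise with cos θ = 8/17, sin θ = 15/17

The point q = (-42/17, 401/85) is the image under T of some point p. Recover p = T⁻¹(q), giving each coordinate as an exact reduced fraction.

p = (-3, 0)

T1 = [1 0 1; 0 1 4; 0 0 1]
T2·T1 = [4/5 3/5 16/5; -3/5 4/5 13/5; 0 0 1]
T3·…·T1 = [1/2 1 9/2; -3/5 4/5 13/5; 0 0 1]
T4·…·T1 = [13/17 -4/17 -3/17; 27/170 107/85 883/170; 0 0 1]
det M = 1; M⁻¹ = [107/85 4/17 -1; -27/170 13/17 -4; 0 0 1]
M⁻¹ · (-42/17, 401/85)ᵀ = (-3, 0)ᵀ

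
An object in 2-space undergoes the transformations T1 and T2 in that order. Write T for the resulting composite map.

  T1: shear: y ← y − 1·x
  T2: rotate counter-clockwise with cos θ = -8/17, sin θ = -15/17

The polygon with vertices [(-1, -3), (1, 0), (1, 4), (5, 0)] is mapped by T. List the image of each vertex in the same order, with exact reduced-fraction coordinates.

image vertices: (-22/17, 31/17), (-23/17, -7/17), (37/17, -39/17), (-115/17, -35/17)

T1 shear: y ← y − 1·x: (-1, -3) → (-1, -2); (1, 0) → (1, -1); (1, 4) → (1, 3); (5, 0) → (5, -5)
T2 rotate counter-clockwise with cos θ = -8/17, sin θ = -15/17: (-1, -2) → (-22/17, 31/17); (1, -1) → (-23/17, -7/17); (1, 3) → (37/17, -39/17); (5, -5) → (-115/17, -35/17)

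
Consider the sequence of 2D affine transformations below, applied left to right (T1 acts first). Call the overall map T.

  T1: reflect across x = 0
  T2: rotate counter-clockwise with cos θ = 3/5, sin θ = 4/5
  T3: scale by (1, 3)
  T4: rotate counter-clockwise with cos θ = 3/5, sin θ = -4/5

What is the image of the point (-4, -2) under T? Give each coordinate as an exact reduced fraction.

T(p) = (36/5, 2/5)

T1 reflect across x = 0: (-4, -2) → (4, -2)
T2 rotate counter-clockwise with cos θ = 3/5, sin θ = 4/5: (4, -2) → (4, 2)
T3 scale by (1, 3): (4, 2) → (4, 6)
T4 rotate counter-clockwise with cos θ = 3/5, sin θ = -4/5: (4, 6) → (36/5, 2/5)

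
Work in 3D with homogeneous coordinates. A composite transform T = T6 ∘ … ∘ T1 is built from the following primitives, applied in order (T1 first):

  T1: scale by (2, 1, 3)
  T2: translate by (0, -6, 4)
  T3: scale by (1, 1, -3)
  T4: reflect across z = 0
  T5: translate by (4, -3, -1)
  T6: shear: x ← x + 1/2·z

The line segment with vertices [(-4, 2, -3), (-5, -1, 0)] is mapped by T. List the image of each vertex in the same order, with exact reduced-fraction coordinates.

T1 scale by (2, 1, 3): (-4, 2, -3) → (-8, 2, -9); (-5, -1, 0) → (-10, -1, 0)
T2 translate by (0, -6, 4): (-8, 2, -9) → (-8, -4, -5); (-10, -1, 0) → (-10, -7, 4)
T3 scale by (1, 1, -3): (-8, -4, -5) → (-8, -4, 15); (-10, -7, 4) → (-10, -7, -12)
T4 reflect across z = 0: (-8, -4, 15) → (-8, -4, -15); (-10, -7, -12) → (-10, -7, 12)
T5 translate by (4, -3, -1): (-8, -4, -15) → (-4, -7, -16); (-10, -7, 12) → (-6, -10, 11)
T6 shear: x ← x + 1/2·z: (-4, -7, -16) → (-12, -7, -16); (-6, -10, 11) → (-1/2, -10, 11)

image vertices: (-12, -7, -16), (-1/2, -10, 11)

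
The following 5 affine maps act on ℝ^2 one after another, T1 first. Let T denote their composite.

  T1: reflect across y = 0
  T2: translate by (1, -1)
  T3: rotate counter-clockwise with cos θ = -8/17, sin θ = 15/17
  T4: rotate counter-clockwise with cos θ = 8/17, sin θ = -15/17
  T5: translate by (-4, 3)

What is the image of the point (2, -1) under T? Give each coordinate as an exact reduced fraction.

T(p) = (-673/289, 1587/289)

T1 reflect across y = 0: (2, -1) → (2, 1)
T2 translate by (1, -1): (2, 1) → (3, 0)
T3 rotate counter-clockwise with cos θ = -8/17, sin θ = 15/17: (3, 0) → (-24/17, 45/17)
T4 rotate counter-clockwise with cos θ = 8/17, sin θ = -15/17: (-24/17, 45/17) → (483/289, 720/289)
T5 translate by (-4, 3): (483/289, 720/289) → (-673/289, 1587/289)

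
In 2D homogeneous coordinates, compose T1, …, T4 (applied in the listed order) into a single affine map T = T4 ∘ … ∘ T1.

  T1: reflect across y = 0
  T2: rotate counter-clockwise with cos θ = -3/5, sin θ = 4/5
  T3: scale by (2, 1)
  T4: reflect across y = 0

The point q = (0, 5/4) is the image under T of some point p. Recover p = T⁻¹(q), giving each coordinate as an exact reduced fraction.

p = (-1, -3/4)

T1 = [1 0 0; 0 -1 0; 0 0 1]
T2·T1 = [-3/5 4/5 0; 4/5 3/5 0; 0 0 1]
T3·…·T1 = [-6/5 8/5 0; 4/5 3/5 0; 0 0 1]
T4·…·T1 = [-6/5 8/5 0; -4/5 -3/5 0; 0 0 1]
det M = 2; M⁻¹ = [-3/10 -4/5 0; 2/5 -3/5 0; 0 0 1]
M⁻¹ · (0, 5/4)ᵀ = (-1, -3/4)ᵀ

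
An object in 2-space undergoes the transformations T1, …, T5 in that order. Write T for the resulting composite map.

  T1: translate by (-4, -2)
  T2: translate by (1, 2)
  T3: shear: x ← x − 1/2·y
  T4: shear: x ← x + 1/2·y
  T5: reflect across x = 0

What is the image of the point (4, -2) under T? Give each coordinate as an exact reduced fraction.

T1 translate by (-4, -2): (4, -2) → (0, -4)
T2 translate by (1, 2): (0, -4) → (1, -2)
T3 shear: x ← x − 1/2·y: (1, -2) → (2, -2)
T4 shear: x ← x + 1/2·y: (2, -2) → (1, -2)
T5 reflect across x = 0: (1, -2) → (-1, -2)

T(p) = (-1, -2)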